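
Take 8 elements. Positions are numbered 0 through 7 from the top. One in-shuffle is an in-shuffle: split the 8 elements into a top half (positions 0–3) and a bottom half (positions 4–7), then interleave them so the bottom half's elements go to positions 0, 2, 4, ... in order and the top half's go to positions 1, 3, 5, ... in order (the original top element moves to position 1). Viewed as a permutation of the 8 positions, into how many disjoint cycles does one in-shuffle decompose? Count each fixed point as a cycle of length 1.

Trace each unvisited position around until it returns:
(0 1 3 7 6 4) (2 5)
2 cycles in total.

2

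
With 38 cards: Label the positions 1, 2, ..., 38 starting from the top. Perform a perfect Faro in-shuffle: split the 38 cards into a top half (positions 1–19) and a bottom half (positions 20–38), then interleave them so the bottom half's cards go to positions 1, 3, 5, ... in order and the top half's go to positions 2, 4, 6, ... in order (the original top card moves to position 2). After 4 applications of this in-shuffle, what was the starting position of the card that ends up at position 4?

10

Work backwards from position 4, undoing one in-shuffle at a time:
4 ← 2 ← 1 ← 20 ← 10
So the card now at position 4 started at position 10.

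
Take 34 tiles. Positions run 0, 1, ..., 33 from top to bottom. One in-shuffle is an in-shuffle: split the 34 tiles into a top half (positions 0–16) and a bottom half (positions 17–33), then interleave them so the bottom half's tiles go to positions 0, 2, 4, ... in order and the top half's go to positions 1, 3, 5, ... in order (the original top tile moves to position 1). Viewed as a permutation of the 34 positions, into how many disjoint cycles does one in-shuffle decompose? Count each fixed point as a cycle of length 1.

5

Trace each unvisited position around until it returns:
(0 1 3 7 15 31 ... len 12) (2 5 11 23 12 25 ... len 12) (4 9 19) (6 13 27 20) (14 29 24)
5 cycles in total.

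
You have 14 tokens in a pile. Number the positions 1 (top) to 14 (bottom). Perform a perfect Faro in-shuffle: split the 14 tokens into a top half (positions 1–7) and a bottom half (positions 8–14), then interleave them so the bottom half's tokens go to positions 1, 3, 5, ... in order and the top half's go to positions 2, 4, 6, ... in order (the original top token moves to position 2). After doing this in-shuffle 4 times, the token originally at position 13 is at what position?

Track the token's position through each in-shuffle:
13 → 11 → 7 → 14 → 13

13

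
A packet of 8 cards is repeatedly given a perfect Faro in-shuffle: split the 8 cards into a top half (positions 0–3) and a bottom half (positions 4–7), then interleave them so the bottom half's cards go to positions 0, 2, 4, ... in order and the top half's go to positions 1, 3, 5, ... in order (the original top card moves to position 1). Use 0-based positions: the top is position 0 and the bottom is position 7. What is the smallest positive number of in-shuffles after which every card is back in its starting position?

The in-shuffle permutes the 8 positions with cycle lengths [2, 6].
Every card is home exactly when every cycle has completed a whole number of laps, i.e. after lcm(2, 6) = 6 in-shuffles.

6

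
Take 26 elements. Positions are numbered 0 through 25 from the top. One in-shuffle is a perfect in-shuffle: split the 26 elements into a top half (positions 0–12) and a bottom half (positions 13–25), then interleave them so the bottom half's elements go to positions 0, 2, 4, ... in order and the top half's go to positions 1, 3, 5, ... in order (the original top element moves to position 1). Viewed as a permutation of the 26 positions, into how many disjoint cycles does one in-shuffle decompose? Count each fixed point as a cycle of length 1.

3

Trace each unvisited position around until it returns:
(0 1 3 7 15 4 ... len 18) (2 5 11 23 20 14) (8 17)
3 cycles in total.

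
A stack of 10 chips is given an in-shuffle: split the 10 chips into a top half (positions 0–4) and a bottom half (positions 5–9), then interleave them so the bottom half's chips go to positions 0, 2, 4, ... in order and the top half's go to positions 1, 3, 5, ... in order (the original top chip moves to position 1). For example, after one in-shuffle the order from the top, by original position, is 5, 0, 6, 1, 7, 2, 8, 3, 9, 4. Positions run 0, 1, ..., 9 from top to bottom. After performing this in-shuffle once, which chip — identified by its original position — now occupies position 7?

3

Work backwards from position 7, undoing one in-shuffle at a time:
7 ← 3
So the chip now at position 7 started at position 3.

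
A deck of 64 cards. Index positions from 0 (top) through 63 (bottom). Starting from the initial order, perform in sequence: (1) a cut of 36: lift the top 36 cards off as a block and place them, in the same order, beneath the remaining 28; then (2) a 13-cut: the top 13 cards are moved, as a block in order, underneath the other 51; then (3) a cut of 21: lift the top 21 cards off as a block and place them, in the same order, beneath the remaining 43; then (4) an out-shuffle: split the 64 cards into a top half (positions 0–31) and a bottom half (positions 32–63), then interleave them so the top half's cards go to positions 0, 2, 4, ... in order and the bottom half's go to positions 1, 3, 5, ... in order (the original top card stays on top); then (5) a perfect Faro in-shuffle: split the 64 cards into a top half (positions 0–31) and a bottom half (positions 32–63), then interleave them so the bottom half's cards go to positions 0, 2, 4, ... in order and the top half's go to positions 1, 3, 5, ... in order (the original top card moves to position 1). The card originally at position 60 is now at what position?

Track the card from position 60 forward through each operation:
  after op 1 (cut 36): 60 → 24
  after op 2 (cut 13): 24 → 11
  after op 3 (cut 21): 11 → 54
  after op 4 (out-shuffle): 54 → 45
  after op 5 (in-shuffle): 45 → 26

26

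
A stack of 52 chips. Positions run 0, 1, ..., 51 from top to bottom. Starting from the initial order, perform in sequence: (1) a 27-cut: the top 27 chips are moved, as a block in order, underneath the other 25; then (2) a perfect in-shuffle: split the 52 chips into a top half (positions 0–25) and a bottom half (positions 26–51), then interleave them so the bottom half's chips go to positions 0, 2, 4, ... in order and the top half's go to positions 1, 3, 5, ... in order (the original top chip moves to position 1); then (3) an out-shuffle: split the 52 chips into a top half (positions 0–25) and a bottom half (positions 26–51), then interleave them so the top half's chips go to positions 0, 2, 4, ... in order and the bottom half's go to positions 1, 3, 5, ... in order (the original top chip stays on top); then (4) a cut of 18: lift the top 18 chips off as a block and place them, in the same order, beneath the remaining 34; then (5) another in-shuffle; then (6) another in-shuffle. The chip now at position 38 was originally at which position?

11

Undo the operations in reverse order, starting from position 38:
  undo op 6 (in-shuffle, from bottom half): 38 ← 45
  undo op 5 (in-shuffle, from top half): 45 ← 22
  undo op 4 (cut 18): 22 ← 40
  undo op 3 (out-shuffle, from top half): 40 ← 20
  undo op 2 (in-shuffle, from bottom half): 20 ← 36
  undo op 1 (cut 27): 36 ← 11
So the chip at position 38 came from original position 11.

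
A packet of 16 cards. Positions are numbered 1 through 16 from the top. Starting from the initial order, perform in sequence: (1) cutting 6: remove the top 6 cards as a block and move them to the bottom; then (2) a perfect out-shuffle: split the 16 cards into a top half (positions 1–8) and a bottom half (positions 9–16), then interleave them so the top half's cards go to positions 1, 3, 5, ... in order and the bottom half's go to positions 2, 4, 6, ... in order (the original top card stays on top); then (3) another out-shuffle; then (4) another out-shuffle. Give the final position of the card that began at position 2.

Track the card from position 2 forward through each operation:
  after op 1 (cut 6): 2 → 12
  after op 2 (out-shuffle): 12 → 8
  after op 3 (out-shuffle): 8 → 15
  after op 4 (out-shuffle): 15 → 14

14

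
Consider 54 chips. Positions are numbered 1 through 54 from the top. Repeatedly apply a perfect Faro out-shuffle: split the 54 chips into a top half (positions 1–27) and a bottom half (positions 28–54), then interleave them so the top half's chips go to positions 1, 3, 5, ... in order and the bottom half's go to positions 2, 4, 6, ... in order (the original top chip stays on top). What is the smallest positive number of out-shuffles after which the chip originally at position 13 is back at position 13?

52

Follow position 13 under repeated out-shuffles:
13 → 25 → 49 → 44 → 34 → 14 → 27 → 53 → ... → 13 (length 52)
It first returns after 52 out-shuffles.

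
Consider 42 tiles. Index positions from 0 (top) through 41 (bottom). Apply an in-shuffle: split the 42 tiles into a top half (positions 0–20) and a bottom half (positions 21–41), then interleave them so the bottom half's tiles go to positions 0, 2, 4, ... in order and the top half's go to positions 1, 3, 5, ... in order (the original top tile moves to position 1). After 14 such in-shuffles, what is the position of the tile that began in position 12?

Track position through each in-shuffle: 12 → 25 → 8 → 17 → 35 → ... (continuing for 14 shuffles total) → 12.

12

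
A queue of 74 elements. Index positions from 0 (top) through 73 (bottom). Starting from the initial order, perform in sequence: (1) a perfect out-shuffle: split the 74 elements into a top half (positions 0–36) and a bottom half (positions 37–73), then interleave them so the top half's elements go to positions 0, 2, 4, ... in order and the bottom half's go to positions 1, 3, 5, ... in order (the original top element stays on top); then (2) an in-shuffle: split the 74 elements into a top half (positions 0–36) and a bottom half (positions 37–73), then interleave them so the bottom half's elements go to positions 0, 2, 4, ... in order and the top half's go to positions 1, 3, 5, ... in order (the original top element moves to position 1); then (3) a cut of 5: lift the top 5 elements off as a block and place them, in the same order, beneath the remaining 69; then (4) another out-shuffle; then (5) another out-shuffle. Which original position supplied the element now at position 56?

Undo the operations in reverse order, starting from position 56:
  undo op 5 (out-shuffle, from top half): 56 ← 28
  undo op 4 (out-shuffle, from top half): 28 ← 14
  undo op 3 (cut 5): 14 ← 19
  undo op 2 (in-shuffle, from top half): 19 ← 9
  undo op 1 (out-shuffle, from bottom half): 9 ← 41
So the element at position 56 came from original position 41.

41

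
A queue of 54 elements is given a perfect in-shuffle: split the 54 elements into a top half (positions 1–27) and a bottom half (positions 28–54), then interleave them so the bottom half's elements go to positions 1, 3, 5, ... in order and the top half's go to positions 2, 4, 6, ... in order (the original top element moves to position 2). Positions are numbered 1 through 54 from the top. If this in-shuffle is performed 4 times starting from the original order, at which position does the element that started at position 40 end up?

35

Track the element's position through each in-shuffle:
40 → 25 → 50 → 45 → 35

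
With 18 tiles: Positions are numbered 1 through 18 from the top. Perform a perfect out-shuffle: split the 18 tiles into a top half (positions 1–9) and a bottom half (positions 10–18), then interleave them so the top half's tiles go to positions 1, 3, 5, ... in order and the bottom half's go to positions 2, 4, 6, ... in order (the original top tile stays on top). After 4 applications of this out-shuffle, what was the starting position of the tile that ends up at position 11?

Work backwards from position 11, undoing one out-shuffle at a time:
11 ← 6 ← 12 ← 15 ← 8
So the tile now at position 11 started at position 8.

8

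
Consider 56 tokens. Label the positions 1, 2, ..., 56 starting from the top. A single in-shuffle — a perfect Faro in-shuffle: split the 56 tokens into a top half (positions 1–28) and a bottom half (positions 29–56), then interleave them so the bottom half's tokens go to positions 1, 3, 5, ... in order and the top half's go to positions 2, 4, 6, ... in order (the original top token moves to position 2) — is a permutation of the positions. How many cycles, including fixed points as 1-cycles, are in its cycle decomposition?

4

Trace each unvisited position around until it returns:
(1 2 4 8 16 32 ... len 18) (3 6 12 24 48 39 ... len 18) (5 10 20 40 23 46 ... len 18) (19 38)
4 cycles in total.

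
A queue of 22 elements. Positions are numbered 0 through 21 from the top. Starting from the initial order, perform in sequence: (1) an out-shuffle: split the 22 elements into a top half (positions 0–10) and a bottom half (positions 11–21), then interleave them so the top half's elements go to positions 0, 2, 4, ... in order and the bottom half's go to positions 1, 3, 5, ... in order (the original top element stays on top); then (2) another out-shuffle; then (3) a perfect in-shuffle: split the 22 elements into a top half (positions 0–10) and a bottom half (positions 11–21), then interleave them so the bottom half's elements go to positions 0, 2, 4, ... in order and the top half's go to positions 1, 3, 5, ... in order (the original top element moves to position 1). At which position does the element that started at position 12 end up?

Track the element from position 12 forward through each operation:
  after op 1 (out-shuffle): 12 → 3
  after op 2 (out-shuffle): 3 → 6
  after op 3 (in-shuffle): 6 → 13

13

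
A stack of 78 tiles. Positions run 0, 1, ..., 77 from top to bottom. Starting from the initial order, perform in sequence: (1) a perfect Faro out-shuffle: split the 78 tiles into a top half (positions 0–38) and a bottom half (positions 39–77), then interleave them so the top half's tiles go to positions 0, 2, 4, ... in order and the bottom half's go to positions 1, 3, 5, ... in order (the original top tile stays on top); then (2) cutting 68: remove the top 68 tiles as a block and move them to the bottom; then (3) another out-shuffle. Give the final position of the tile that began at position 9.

Track the tile from position 9 forward through each operation:
  after op 1 (out-shuffle): 9 → 18
  after op 2 (cut 68): 18 → 28
  after op 3 (out-shuffle): 28 → 56

56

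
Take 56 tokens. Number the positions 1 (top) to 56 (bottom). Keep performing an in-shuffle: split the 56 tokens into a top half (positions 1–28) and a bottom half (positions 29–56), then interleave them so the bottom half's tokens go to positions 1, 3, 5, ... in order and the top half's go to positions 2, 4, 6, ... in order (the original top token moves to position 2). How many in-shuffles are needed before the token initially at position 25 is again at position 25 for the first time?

18

Follow position 25 under repeated in-shuffles:
25 → 50 → 43 → 29 → 1 → 2 → 4 → 8 → 16 → 32 → 7 → 14 → 28 → 56 → 55 → 53 → 49 → 41 → 25
It first returns after 18 in-shuffles.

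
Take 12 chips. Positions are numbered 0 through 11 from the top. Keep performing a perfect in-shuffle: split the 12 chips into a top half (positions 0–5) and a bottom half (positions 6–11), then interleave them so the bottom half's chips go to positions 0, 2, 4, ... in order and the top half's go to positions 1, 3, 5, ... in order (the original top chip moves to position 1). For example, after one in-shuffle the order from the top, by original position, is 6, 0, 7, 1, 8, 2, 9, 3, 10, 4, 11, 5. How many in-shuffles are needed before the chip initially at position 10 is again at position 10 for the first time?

12

Follow position 10 under repeated in-shuffles:
10 → 8 → 4 → 9 → 6 → 0 → 1 → 3 → 7 → 2 → 5 → 11 → 10
It first returns after 12 in-shuffles.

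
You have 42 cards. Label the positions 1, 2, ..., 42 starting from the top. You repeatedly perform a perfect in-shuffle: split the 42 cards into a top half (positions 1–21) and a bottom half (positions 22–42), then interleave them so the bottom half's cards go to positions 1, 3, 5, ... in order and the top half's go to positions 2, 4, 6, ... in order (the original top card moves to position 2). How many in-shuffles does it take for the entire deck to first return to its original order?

The in-shuffle permutes the 42 positions with cycle lengths [14, 14, 14].
Every card is home exactly when every cycle has completed a whole number of laps, i.e. after lcm(14) = 14 in-shuffles.

14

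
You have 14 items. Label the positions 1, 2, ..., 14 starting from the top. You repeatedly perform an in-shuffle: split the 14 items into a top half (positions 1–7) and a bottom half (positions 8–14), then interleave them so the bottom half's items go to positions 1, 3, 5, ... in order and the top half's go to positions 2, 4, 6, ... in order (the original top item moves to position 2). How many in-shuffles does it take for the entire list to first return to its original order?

4

The in-shuffle permutes the 14 positions with cycle lengths [2, 4, 4, 4].
Every item is home exactly when every cycle has completed a whole number of laps, i.e. after lcm(2, 4) = 4 in-shuffles.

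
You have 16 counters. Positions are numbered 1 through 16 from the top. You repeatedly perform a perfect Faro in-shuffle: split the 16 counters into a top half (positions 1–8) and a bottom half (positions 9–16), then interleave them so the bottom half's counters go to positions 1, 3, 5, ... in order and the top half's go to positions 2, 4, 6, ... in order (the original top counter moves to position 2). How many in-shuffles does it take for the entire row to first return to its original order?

8

The in-shuffle permutes the 16 positions with cycle lengths [8, 8].
Every counter is home exactly when every cycle has completed a whole number of laps, i.e. after lcm(8) = 8 in-shuffles.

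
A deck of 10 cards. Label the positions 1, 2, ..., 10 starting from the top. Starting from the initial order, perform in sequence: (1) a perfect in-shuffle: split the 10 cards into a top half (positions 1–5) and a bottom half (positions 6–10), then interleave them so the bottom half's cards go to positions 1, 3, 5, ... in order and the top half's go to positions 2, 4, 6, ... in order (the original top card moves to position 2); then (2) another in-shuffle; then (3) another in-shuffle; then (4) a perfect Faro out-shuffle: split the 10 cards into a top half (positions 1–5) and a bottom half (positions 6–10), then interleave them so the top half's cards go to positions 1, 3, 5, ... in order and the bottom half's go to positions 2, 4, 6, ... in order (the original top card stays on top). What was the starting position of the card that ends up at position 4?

Undo the operations in reverse order, starting from position 4:
  undo op 4 (out-shuffle, from bottom half): 4 ← 7
  undo op 3 (in-shuffle, from bottom half): 7 ← 9
  undo op 2 (in-shuffle, from bottom half): 9 ← 10
  undo op 1 (in-shuffle, from top half): 10 ← 5
So the card at position 4 came from original position 5.

5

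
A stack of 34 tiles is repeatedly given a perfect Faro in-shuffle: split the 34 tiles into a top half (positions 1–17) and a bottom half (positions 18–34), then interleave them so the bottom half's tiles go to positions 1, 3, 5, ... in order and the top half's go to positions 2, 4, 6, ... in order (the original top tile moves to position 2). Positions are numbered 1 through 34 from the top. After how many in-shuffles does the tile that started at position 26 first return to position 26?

Follow position 26 under repeated in-shuffles:
26 → 17 → 34 → 33 → 31 → 27 → 19 → 3 → 6 → 12 → 24 → 13 → 26
It first returns after 12 in-shuffles.

12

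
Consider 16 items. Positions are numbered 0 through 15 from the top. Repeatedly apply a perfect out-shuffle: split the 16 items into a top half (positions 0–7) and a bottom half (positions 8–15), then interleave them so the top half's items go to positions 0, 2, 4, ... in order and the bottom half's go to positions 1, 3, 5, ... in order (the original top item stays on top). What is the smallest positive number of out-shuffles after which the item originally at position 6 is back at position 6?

Follow position 6 under repeated out-shuffles:
6 → 12 → 9 → 3 → 6
It first returns after 4 out-shuffles.

4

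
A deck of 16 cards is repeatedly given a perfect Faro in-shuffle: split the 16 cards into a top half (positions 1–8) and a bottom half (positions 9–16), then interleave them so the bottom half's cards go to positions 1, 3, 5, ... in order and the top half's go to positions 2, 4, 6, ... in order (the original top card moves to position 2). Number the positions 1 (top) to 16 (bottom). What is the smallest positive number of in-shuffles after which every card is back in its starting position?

8

The in-shuffle permutes the 16 positions with cycle lengths [8, 8].
Every card is home exactly when every cycle has completed a whole number of laps, i.e. after lcm(8) = 8 in-shuffles.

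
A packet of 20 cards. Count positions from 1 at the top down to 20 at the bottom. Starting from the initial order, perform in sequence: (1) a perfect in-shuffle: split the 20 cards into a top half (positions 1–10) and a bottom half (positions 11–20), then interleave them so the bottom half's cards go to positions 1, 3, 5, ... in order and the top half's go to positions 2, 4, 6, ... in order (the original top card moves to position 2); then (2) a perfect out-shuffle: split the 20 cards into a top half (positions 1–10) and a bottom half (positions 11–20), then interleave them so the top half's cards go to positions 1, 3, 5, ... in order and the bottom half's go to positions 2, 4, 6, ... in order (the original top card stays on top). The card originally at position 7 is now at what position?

8

Track the card from position 7 forward through each operation:
  after op 1 (in-shuffle): 7 → 14
  after op 2 (out-shuffle): 14 → 8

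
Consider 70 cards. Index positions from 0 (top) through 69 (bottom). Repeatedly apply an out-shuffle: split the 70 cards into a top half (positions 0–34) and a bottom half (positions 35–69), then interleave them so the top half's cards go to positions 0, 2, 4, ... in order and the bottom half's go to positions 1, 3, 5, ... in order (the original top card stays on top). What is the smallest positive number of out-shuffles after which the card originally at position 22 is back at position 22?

22

Follow position 22 under repeated out-shuffles:
22 → 44 → 19 → 38 → 7 → 14 → 28 → 56 → ... → 22 (length 22)
It first returns after 22 out-shuffles.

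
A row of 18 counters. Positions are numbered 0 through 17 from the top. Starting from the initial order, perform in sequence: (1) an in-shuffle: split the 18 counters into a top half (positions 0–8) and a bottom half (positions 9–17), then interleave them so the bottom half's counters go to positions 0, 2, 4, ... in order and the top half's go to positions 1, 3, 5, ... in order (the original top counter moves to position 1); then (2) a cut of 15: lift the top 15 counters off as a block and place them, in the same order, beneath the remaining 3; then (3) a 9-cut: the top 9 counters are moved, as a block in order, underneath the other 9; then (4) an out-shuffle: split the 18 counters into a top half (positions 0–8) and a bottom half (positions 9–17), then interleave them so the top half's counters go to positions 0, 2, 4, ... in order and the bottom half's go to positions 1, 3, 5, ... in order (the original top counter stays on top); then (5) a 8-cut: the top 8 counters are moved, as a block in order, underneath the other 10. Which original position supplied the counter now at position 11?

Undo the operations in reverse order, starting from position 11:
  undo op 5 (cut 8): 11 ← 1
  undo op 4 (out-shuffle, from bottom half): 1 ← 9
  undo op 3 (cut 9): 9 ← 0
  undo op 2 (cut 15): 0 ← 15
  undo op 1 (in-shuffle, from top half): 15 ← 7
So the counter at position 11 came from original position 7.

7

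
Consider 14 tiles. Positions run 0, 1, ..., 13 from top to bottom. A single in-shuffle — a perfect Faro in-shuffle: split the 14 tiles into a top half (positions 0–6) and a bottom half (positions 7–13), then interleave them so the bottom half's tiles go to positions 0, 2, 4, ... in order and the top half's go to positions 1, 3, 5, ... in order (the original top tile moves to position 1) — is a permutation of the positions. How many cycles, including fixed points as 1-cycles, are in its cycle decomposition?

4

Trace each unvisited position around until it returns:
(0 1 3 7) (2 5 11 8) (4 9) (6 13 12 10)
4 cycles in total.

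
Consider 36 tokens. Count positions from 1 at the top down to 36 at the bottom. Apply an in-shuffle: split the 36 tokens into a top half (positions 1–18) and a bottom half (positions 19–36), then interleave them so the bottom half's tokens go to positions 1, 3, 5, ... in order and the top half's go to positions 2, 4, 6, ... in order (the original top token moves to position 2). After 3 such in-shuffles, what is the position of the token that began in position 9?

Track the token's position through each in-shuffle:
9 → 18 → 36 → 35

35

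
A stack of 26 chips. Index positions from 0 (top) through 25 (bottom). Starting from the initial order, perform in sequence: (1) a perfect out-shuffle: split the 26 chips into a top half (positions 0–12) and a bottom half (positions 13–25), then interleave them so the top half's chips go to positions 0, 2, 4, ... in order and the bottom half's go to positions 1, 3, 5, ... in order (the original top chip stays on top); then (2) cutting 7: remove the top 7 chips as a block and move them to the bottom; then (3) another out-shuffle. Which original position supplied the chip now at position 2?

4

Undo the operations in reverse order, starting from position 2:
  undo op 3 (out-shuffle, from top half): 2 ← 1
  undo op 2 (cut 7): 1 ← 8
  undo op 1 (out-shuffle, from top half): 8 ← 4
So the chip at position 2 came from original position 4.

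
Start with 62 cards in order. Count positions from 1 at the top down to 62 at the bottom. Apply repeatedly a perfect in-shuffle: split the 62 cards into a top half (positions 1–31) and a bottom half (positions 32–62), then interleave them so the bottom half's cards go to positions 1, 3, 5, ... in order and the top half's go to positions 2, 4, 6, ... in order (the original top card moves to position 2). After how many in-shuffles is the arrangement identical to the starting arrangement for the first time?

The in-shuffle permutes the 62 positions with cycle lengths [2, 3, 3, 6, 6, 6, 6, 6, 6, 6, 6, 6].
Every card is home exactly when every cycle has completed a whole number of laps, i.e. after lcm(2, 3, 6) = 6 in-shuffles.

6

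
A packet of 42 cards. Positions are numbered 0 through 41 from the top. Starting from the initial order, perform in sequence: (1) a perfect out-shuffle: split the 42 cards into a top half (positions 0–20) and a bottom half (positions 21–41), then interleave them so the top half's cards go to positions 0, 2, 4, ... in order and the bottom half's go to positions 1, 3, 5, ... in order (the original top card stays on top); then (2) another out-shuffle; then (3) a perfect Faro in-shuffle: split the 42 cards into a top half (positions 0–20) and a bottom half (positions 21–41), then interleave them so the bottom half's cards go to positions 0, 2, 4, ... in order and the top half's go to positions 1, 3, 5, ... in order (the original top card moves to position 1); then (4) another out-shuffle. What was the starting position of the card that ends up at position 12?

Undo the operations in reverse order, starting from position 12:
  undo op 4 (out-shuffle, from top half): 12 ← 6
  undo op 3 (in-shuffle, from bottom half): 6 ← 24
  undo op 2 (out-shuffle, from top half): 24 ← 12
  undo op 1 (out-shuffle, from top half): 12 ← 6
So the card at position 12 came from original position 6.

6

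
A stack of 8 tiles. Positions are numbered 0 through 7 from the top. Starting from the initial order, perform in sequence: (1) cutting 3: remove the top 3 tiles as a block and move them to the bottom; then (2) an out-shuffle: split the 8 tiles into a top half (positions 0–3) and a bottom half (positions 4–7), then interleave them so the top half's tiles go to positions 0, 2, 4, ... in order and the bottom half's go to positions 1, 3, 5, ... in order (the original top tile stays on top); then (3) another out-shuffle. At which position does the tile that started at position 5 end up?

Track the tile from position 5 forward through each operation:
  after op 1 (cut 3): 5 → 2
  after op 2 (out-shuffle): 2 → 4
  after op 3 (out-shuffle): 4 → 1

1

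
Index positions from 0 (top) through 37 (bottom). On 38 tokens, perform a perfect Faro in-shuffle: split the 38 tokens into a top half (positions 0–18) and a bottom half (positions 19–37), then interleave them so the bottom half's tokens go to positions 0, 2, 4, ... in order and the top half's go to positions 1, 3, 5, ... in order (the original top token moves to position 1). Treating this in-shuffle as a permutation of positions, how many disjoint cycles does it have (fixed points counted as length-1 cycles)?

4

Trace each unvisited position around until it returns:
(0 1 3 7 15 31 ... len 12) (2 5 11 23 8 17 ... len 12) (6 13 27 16 33 28 ... len 12) (12 25)
4 cycles in total.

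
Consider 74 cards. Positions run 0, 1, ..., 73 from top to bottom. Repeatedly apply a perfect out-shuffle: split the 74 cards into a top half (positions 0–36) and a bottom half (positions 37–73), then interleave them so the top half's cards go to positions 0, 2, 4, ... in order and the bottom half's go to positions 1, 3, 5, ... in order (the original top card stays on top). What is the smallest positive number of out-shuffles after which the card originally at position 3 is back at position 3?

Follow position 3 under repeated out-shuffles:
3 → 6 → 12 → 24 → 48 → 23 → 46 → 19 → 38 → 3
It first returns after 9 out-shuffles.

9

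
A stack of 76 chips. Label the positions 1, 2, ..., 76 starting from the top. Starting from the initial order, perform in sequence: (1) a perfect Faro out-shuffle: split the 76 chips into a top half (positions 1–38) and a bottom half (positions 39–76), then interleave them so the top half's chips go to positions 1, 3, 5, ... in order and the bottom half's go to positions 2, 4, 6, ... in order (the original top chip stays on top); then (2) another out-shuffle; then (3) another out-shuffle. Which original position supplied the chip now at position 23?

60

Undo the operations in reverse order, starting from position 23:
  undo op 3 (out-shuffle, from top half): 23 ← 12
  undo op 2 (out-shuffle, from bottom half): 12 ← 44
  undo op 1 (out-shuffle, from bottom half): 44 ← 60
So the chip at position 23 came from original position 60.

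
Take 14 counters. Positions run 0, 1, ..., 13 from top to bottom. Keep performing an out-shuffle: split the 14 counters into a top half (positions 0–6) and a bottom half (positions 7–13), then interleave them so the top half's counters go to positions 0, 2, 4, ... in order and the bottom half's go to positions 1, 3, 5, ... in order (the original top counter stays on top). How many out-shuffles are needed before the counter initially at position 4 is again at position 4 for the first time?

12

Follow position 4 under repeated out-shuffles:
4 → 8 → 3 → 6 → 12 → 11 → 9 → 5 → 10 → 7 → 1 → 2 → 4
It first returns after 12 out-shuffles.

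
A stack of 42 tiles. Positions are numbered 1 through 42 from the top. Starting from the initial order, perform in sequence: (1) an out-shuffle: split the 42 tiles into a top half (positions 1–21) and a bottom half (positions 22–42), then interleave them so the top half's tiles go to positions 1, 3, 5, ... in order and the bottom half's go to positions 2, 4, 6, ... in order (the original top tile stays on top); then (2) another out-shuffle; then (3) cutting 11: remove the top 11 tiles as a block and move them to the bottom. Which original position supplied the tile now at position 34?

Undo the operations in reverse order, starting from position 34:
  undo op 3 (cut 11): 34 ← 3
  undo op 2 (out-shuffle, from top half): 3 ← 2
  undo op 1 (out-shuffle, from bottom half): 2 ← 22
So the tile at position 34 came from original position 22.

22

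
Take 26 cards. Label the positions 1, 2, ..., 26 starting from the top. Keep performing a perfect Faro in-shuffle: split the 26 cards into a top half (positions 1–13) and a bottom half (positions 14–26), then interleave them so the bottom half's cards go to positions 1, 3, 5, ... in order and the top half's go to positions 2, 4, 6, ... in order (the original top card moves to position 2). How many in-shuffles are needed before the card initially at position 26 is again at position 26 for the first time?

18

Follow position 26 under repeated in-shuffles:
26 → 25 → 23 → 19 → 11 → 22 → 17 → 7 → 14 → 1 → 2 → 4 → 8 → 16 → 5 → 10 → 20 → 13 → 26
It first returns after 18 in-shuffles.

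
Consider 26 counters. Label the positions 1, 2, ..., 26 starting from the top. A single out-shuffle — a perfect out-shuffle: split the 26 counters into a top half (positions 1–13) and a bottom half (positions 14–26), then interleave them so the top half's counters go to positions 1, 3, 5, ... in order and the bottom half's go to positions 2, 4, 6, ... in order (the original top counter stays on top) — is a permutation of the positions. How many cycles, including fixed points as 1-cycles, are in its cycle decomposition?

4

Trace each unvisited position around until it returns:
(1) (2 3 5 9 17 8 ... len 20) (6 11 21 16) (26)
4 cycles in total.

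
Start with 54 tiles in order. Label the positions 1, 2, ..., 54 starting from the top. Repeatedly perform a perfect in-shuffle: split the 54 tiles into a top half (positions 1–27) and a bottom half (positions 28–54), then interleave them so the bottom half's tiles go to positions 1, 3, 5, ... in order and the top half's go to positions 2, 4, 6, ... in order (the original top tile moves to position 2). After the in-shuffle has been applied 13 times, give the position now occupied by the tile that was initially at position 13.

Track position through each in-shuffle: 13 → 26 → 52 → 49 → 43 → ... (continuing for 13 shuffles total) → 16.

16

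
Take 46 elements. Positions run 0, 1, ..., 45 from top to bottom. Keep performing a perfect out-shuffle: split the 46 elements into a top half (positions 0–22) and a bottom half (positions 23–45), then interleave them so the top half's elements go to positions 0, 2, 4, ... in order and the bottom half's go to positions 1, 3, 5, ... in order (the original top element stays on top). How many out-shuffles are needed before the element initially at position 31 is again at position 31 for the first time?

Follow position 31 under repeated out-shuffles:
31 → 17 → 34 → 23 → 1 → 2 → 4 → 8 → 16 → 32 → 19 → 38 → 31
It first returns after 12 out-shuffles.

12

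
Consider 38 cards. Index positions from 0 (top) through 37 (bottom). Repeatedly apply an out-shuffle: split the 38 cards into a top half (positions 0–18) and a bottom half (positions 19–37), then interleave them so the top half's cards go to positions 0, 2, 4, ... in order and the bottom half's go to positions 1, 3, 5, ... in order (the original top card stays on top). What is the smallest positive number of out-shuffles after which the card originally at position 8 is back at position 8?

36

Follow position 8 under repeated out-shuffles:
8 → 16 → 32 → 27 → 17 → 34 → 31 → 25 → ... → 8 (length 36)
It first returns after 36 out-shuffles.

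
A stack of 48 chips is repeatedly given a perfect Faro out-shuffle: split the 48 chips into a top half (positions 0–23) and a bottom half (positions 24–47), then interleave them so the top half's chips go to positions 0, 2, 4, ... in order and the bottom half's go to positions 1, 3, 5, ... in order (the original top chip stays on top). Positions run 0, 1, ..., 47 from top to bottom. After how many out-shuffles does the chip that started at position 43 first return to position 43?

Follow position 43 under repeated out-shuffles:
43 → 39 → 31 → 15 → 30 → 13 → 26 → 5 → ... → 43 (length 23)
It first returns after 23 out-shuffles.

23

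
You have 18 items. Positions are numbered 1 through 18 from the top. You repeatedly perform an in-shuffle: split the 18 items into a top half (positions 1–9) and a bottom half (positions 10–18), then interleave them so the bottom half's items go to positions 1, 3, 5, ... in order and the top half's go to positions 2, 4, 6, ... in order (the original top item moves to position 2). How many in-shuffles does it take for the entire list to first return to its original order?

18

The in-shuffle permutes the 18 positions with cycle lengths [18].
Every item is home exactly when every cycle has completed a whole number of laps, i.e. after lcm(18) = 18 in-shuffles.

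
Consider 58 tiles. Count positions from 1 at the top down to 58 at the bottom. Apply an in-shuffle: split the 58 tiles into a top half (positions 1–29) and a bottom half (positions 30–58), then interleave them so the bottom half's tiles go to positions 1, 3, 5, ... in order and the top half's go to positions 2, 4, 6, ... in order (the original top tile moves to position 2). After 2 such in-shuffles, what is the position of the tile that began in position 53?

Track the tile's position through each in-shuffle:
53 → 47 → 35

35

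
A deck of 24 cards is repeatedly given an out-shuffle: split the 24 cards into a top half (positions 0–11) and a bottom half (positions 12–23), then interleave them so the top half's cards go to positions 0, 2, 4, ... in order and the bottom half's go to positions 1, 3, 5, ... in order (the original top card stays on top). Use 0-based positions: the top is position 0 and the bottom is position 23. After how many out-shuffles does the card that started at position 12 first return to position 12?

11

Follow position 12 under repeated out-shuffles:
12 → 1 → 2 → 4 → 8 → 16 → 9 → 18 → 13 → 3 → 6 → 12
It first returns after 11 out-shuffles.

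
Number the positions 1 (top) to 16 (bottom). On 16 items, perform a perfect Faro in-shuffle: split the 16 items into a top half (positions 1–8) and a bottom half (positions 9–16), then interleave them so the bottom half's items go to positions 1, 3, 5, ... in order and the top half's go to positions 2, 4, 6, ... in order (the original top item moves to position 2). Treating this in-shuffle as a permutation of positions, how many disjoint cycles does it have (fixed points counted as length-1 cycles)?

2

Trace each unvisited position around until it returns:
(1 2 4 8 16 15 13 9) (3 6 12 7 14 11 5 10)
2 cycles in total.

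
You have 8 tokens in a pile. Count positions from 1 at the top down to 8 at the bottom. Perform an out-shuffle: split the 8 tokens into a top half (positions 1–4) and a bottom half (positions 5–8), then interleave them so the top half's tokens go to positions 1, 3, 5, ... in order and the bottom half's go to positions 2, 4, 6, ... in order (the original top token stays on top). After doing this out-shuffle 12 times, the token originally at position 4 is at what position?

Track the token's position through each out-shuffle:
4 → 7 → 6 → 4 → 7 → 6 → 4 → 7 → 6 → 4 → 7 → 6 → 4

4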